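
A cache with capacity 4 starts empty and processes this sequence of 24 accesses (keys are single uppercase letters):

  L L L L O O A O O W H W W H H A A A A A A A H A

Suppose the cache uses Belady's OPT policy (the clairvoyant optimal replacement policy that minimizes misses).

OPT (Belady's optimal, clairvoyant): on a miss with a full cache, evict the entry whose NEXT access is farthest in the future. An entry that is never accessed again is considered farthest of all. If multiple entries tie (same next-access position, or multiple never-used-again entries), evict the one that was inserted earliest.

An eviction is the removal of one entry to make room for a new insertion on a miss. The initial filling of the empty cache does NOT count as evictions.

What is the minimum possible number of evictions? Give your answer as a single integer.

OPT (Belady) simulation (capacity=4):
  1. access L: MISS. Cache: [L]
  2. access L: HIT. Next use of L: step 3. Cache: [L]
  3. access L: HIT. Next use of L: step 4. Cache: [L]
  4. access L: HIT. Next use of L: never. Cache: [L]
  5. access O: MISS. Cache: [L O]
  6. access O: HIT. Next use of O: step 8. Cache: [L O]
  7. access A: MISS. Cache: [L O A]
  8. access O: HIT. Next use of O: step 9. Cache: [L O A]
  9. access O: HIT. Next use of O: never. Cache: [L O A]
  10. access W: MISS. Cache: [L O A W]
  11. access H: MISS, evict L (next use: never). Cache: [O A W H]
  12. access W: HIT. Next use of W: step 13. Cache: [O A W H]
  13. access W: HIT. Next use of W: never. Cache: [O A W H]
  14. access H: HIT. Next use of H: step 15. Cache: [O A W H]
  15. access H: HIT. Next use of H: step 23. Cache: [O A W H]
  16. access A: HIT. Next use of A: step 17. Cache: [O A W H]
  17. access A: HIT. Next use of A: step 18. Cache: [O A W H]
  18. access A: HIT. Next use of A: step 19. Cache: [O A W H]
  19. access A: HIT. Next use of A: step 20. Cache: [O A W H]
  20. access A: HIT. Next use of A: step 21. Cache: [O A W H]
  21. access A: HIT. Next use of A: step 22. Cache: [O A W H]
  22. access A: HIT. Next use of A: step 24. Cache: [O A W H]
  23. access H: HIT. Next use of H: never. Cache: [O A W H]
  24. access A: HIT. Next use of A: never. Cache: [O A W H]
Total: 19 hits, 5 misses, 1 evictions

Answer: 1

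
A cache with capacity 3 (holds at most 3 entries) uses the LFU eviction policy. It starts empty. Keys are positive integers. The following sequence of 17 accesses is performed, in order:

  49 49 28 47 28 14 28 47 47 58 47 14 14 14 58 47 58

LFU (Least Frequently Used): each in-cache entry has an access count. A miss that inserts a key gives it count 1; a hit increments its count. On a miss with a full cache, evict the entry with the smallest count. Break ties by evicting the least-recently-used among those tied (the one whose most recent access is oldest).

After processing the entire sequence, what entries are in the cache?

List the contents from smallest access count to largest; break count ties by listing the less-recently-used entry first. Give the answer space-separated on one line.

LFU simulation (capacity=3):
  1. access 49: MISS. Cache: [49(c=1)]
  2. access 49: HIT, count now 2. Cache: [49(c=2)]
  3. access 28: MISS. Cache: [28(c=1) 49(c=2)]
  4. access 47: MISS. Cache: [28(c=1) 47(c=1) 49(c=2)]
  5. access 28: HIT, count now 2. Cache: [47(c=1) 49(c=2) 28(c=2)]
  6. access 14: MISS, evict 47(c=1). Cache: [14(c=1) 49(c=2) 28(c=2)]
  7. access 28: HIT, count now 3. Cache: [14(c=1) 49(c=2) 28(c=3)]
  8. access 47: MISS, evict 14(c=1). Cache: [47(c=1) 49(c=2) 28(c=3)]
  9. access 47: HIT, count now 2. Cache: [49(c=2) 47(c=2) 28(c=3)]
  10. access 58: MISS, evict 49(c=2). Cache: [58(c=1) 47(c=2) 28(c=3)]
  11. access 47: HIT, count now 3. Cache: [58(c=1) 28(c=3) 47(c=3)]
  12. access 14: MISS, evict 58(c=1). Cache: [14(c=1) 28(c=3) 47(c=3)]
  13. access 14: HIT, count now 2. Cache: [14(c=2) 28(c=3) 47(c=3)]
  14. access 14: HIT, count now 3. Cache: [28(c=3) 47(c=3) 14(c=3)]
  15. access 58: MISS, evict 28(c=3). Cache: [58(c=1) 47(c=3) 14(c=3)]
  16. access 47: HIT, count now 4. Cache: [58(c=1) 14(c=3) 47(c=4)]
  17. access 58: HIT, count now 2. Cache: [58(c=2) 14(c=3) 47(c=4)]
Total: 9 hits, 8 misses, 5 evictions

Answer: 58 14 47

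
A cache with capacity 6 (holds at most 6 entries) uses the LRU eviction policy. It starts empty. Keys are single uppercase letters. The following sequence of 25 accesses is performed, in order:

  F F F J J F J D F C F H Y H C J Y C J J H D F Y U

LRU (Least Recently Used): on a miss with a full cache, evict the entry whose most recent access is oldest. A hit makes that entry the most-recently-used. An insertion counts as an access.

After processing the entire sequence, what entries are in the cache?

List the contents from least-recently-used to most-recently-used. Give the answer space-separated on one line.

LRU simulation (capacity=6):
  1. access F: MISS. Cache (LRU->MRU): [F]
  2. access F: HIT. Cache (LRU->MRU): [F]
  3. access F: HIT. Cache (LRU->MRU): [F]
  4. access J: MISS. Cache (LRU->MRU): [F J]
  5. access J: HIT. Cache (LRU->MRU): [F J]
  6. access F: HIT. Cache (LRU->MRU): [J F]
  7. access J: HIT. Cache (LRU->MRU): [F J]
  8. access D: MISS. Cache (LRU->MRU): [F J D]
  9. access F: HIT. Cache (LRU->MRU): [J D F]
  10. access C: MISS. Cache (LRU->MRU): [J D F C]
  11. access F: HIT. Cache (LRU->MRU): [J D C F]
  12. access H: MISS. Cache (LRU->MRU): [J D C F H]
  13. access Y: MISS. Cache (LRU->MRU): [J D C F H Y]
  14. access H: HIT. Cache (LRU->MRU): [J D C F Y H]
  15. access C: HIT. Cache (LRU->MRU): [J D F Y H C]
  16. access J: HIT. Cache (LRU->MRU): [D F Y H C J]
  17. access Y: HIT. Cache (LRU->MRU): [D F H C J Y]
  18. access C: HIT. Cache (LRU->MRU): [D F H J Y C]
  19. access J: HIT. Cache (LRU->MRU): [D F H Y C J]
  20. access J: HIT. Cache (LRU->MRU): [D F H Y C J]
  21. access H: HIT. Cache (LRU->MRU): [D F Y C J H]
  22. access D: HIT. Cache (LRU->MRU): [F Y C J H D]
  23. access F: HIT. Cache (LRU->MRU): [Y C J H D F]
  24. access Y: HIT. Cache (LRU->MRU): [C J H D F Y]
  25. access U: MISS, evict C. Cache (LRU->MRU): [J H D F Y U]
Total: 18 hits, 7 misses, 1 evictions

Answer: J H D F Y U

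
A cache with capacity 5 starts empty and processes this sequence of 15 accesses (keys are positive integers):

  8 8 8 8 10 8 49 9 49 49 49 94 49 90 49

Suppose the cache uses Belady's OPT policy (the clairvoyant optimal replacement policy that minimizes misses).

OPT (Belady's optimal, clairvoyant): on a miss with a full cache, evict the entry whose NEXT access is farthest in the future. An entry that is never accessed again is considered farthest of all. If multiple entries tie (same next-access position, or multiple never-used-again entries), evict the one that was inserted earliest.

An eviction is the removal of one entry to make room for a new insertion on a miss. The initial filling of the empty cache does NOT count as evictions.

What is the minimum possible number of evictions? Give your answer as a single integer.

Answer: 1

Derivation:
OPT (Belady) simulation (capacity=5):
  1. access 8: MISS. Cache: [8]
  2. access 8: HIT. Next use of 8: step 3. Cache: [8]
  3. access 8: HIT. Next use of 8: step 4. Cache: [8]
  4. access 8: HIT. Next use of 8: step 6. Cache: [8]
  5. access 10: MISS. Cache: [8 10]
  6. access 8: HIT. Next use of 8: never. Cache: [8 10]
  7. access 49: MISS. Cache: [8 10 49]
  8. access 9: MISS. Cache: [8 10 49 9]
  9. access 49: HIT. Next use of 49: step 10. Cache: [8 10 49 9]
  10. access 49: HIT. Next use of 49: step 11. Cache: [8 10 49 9]
  11. access 49: HIT. Next use of 49: step 13. Cache: [8 10 49 9]
  12. access 94: MISS. Cache: [8 10 49 9 94]
  13. access 49: HIT. Next use of 49: step 15. Cache: [8 10 49 9 94]
  14. access 90: MISS, evict 8 (next use: never). Cache: [10 49 9 94 90]
  15. access 49: HIT. Next use of 49: never. Cache: [10 49 9 94 90]
Total: 9 hits, 6 misses, 1 evictions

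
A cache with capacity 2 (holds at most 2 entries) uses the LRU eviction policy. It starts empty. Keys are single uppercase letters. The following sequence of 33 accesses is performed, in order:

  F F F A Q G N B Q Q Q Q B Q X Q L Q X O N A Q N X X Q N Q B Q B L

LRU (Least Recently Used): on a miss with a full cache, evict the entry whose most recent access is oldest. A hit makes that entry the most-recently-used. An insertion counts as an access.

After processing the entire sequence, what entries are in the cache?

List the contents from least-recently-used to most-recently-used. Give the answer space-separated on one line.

LRU simulation (capacity=2):
  1. access F: MISS. Cache (LRU->MRU): [F]
  2. access F: HIT. Cache (LRU->MRU): [F]
  3. access F: HIT. Cache (LRU->MRU): [F]
  4. access A: MISS. Cache (LRU->MRU): [F A]
  5. access Q: MISS, evict F. Cache (LRU->MRU): [A Q]
  6. access G: MISS, evict A. Cache (LRU->MRU): [Q G]
  7. access N: MISS, evict Q. Cache (LRU->MRU): [G N]
  8. access B: MISS, evict G. Cache (LRU->MRU): [N B]
  9. access Q: MISS, evict N. Cache (LRU->MRU): [B Q]
  10. access Q: HIT. Cache (LRU->MRU): [B Q]
  11. access Q: HIT. Cache (LRU->MRU): [B Q]
  12. access Q: HIT. Cache (LRU->MRU): [B Q]
  13. access B: HIT. Cache (LRU->MRU): [Q B]
  14. access Q: HIT. Cache (LRU->MRU): [B Q]
  15. access X: MISS, evict B. Cache (LRU->MRU): [Q X]
  16. access Q: HIT. Cache (LRU->MRU): [X Q]
  17. access L: MISS, evict X. Cache (LRU->MRU): [Q L]
  18. access Q: HIT. Cache (LRU->MRU): [L Q]
  19. access X: MISS, evict L. Cache (LRU->MRU): [Q X]
  20. access O: MISS, evict Q. Cache (LRU->MRU): [X O]
  21. access N: MISS, evict X. Cache (LRU->MRU): [O N]
  22. access A: MISS, evict O. Cache (LRU->MRU): [N A]
  23. access Q: MISS, evict N. Cache (LRU->MRU): [A Q]
  24. access N: MISS, evict A. Cache (LRU->MRU): [Q N]
  25. access X: MISS, evict Q. Cache (LRU->MRU): [N X]
  26. access X: HIT. Cache (LRU->MRU): [N X]
  27. access Q: MISS, evict N. Cache (LRU->MRU): [X Q]
  28. access N: MISS, evict X. Cache (LRU->MRU): [Q N]
  29. access Q: HIT. Cache (LRU->MRU): [N Q]
  30. access B: MISS, evict N. Cache (LRU->MRU): [Q B]
  31. access Q: HIT. Cache (LRU->MRU): [B Q]
  32. access B: HIT. Cache (LRU->MRU): [Q B]
  33. access L: MISS, evict Q. Cache (LRU->MRU): [B L]
Total: 13 hits, 20 misses, 18 evictions

Answer: B L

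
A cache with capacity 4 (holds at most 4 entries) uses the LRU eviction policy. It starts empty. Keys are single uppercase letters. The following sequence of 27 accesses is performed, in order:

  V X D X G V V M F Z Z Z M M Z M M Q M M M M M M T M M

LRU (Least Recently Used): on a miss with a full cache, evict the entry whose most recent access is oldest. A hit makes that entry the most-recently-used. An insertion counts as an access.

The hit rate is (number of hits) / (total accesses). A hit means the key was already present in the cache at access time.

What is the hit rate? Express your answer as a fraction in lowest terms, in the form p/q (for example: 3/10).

LRU simulation (capacity=4):
  1. access V: MISS. Cache (LRU->MRU): [V]
  2. access X: MISS. Cache (LRU->MRU): [V X]
  3. access D: MISS. Cache (LRU->MRU): [V X D]
  4. access X: HIT. Cache (LRU->MRU): [V D X]
  5. access G: MISS. Cache (LRU->MRU): [V D X G]
  6. access V: HIT. Cache (LRU->MRU): [D X G V]
  7. access V: HIT. Cache (LRU->MRU): [D X G V]
  8. access M: MISS, evict D. Cache (LRU->MRU): [X G V M]
  9. access F: MISS, evict X. Cache (LRU->MRU): [G V M F]
  10. access Z: MISS, evict G. Cache (LRU->MRU): [V M F Z]
  11. access Z: HIT. Cache (LRU->MRU): [V M F Z]
  12. access Z: HIT. Cache (LRU->MRU): [V M F Z]
  13. access M: HIT. Cache (LRU->MRU): [V F Z M]
  14. access M: HIT. Cache (LRU->MRU): [V F Z M]
  15. access Z: HIT. Cache (LRU->MRU): [V F M Z]
  16. access M: HIT. Cache (LRU->MRU): [V F Z M]
  17. access M: HIT. Cache (LRU->MRU): [V F Z M]
  18. access Q: MISS, evict V. Cache (LRU->MRU): [F Z M Q]
  19. access M: HIT. Cache (LRU->MRU): [F Z Q M]
  20. access M: HIT. Cache (LRU->MRU): [F Z Q M]
  21. access M: HIT. Cache (LRU->MRU): [F Z Q M]
  22. access M: HIT. Cache (LRU->MRU): [F Z Q M]
  23. access M: HIT. Cache (LRU->MRU): [F Z Q M]
  24. access M: HIT. Cache (LRU->MRU): [F Z Q M]
  25. access T: MISS, evict F. Cache (LRU->MRU): [Z Q M T]
  26. access M: HIT. Cache (LRU->MRU): [Z Q T M]
  27. access M: HIT. Cache (LRU->MRU): [Z Q T M]
Total: 18 hits, 9 misses, 5 evictions

Hit rate = 18/27 = 2/3

Answer: 2/3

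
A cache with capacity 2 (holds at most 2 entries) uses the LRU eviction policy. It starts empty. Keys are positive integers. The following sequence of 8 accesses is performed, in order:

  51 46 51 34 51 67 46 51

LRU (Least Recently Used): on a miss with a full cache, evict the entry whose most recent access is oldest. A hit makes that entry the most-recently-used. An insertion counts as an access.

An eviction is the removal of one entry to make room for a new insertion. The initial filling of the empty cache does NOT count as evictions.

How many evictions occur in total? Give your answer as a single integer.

Answer: 4

Derivation:
LRU simulation (capacity=2):
  1. access 51: MISS. Cache (LRU->MRU): [51]
  2. access 46: MISS. Cache (LRU->MRU): [51 46]
  3. access 51: HIT. Cache (LRU->MRU): [46 51]
  4. access 34: MISS, evict 46. Cache (LRU->MRU): [51 34]
  5. access 51: HIT. Cache (LRU->MRU): [34 51]
  6. access 67: MISS, evict 34. Cache (LRU->MRU): [51 67]
  7. access 46: MISS, evict 51. Cache (LRU->MRU): [67 46]
  8. access 51: MISS, evict 67. Cache (LRU->MRU): [46 51]
Total: 2 hits, 6 misses, 4 evictions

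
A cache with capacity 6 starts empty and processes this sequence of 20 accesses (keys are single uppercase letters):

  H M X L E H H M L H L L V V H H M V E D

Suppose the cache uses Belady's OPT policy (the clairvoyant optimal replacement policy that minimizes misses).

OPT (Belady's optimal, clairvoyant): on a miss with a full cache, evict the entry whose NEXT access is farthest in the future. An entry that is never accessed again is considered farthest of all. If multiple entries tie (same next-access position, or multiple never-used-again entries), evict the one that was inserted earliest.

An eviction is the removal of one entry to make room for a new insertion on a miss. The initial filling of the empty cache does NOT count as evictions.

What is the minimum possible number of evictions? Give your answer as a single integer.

Answer: 1

Derivation:
OPT (Belady) simulation (capacity=6):
  1. access H: MISS. Cache: [H]
  2. access M: MISS. Cache: [H M]
  3. access X: MISS. Cache: [H M X]
  4. access L: MISS. Cache: [H M X L]
  5. access E: MISS. Cache: [H M X L E]
  6. access H: HIT. Next use of H: step 7. Cache: [H M X L E]
  7. access H: HIT. Next use of H: step 10. Cache: [H M X L E]
  8. access M: HIT. Next use of M: step 17. Cache: [H M X L E]
  9. access L: HIT. Next use of L: step 11. Cache: [H M X L E]
  10. access H: HIT. Next use of H: step 15. Cache: [H M X L E]
  11. access L: HIT. Next use of L: step 12. Cache: [H M X L E]
  12. access L: HIT. Next use of L: never. Cache: [H M X L E]
  13. access V: MISS. Cache: [H M X L E V]
  14. access V: HIT. Next use of V: step 18. Cache: [H M X L E V]
  15. access H: HIT. Next use of H: step 16. Cache: [H M X L E V]
  16. access H: HIT. Next use of H: never. Cache: [H M X L E V]
  17. access M: HIT. Next use of M: never. Cache: [H M X L E V]
  18. access V: HIT. Next use of V: never. Cache: [H M X L E V]
  19. access E: HIT. Next use of E: never. Cache: [H M X L E V]
  20. access D: MISS, evict H (next use: never). Cache: [M X L E V D]
Total: 13 hits, 7 misses, 1 evictions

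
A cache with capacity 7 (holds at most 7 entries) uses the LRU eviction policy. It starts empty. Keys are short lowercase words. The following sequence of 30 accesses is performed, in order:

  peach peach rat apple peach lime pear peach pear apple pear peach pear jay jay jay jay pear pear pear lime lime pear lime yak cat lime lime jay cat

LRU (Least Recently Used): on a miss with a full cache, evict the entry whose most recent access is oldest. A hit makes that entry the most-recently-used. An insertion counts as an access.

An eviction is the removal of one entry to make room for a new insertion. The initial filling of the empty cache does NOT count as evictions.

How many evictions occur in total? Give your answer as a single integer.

Answer: 1

Derivation:
LRU simulation (capacity=7):
  1. access peach: MISS. Cache (LRU->MRU): [peach]
  2. access peach: HIT. Cache (LRU->MRU): [peach]
  3. access rat: MISS. Cache (LRU->MRU): [peach rat]
  4. access apple: MISS. Cache (LRU->MRU): [peach rat apple]
  5. access peach: HIT. Cache (LRU->MRU): [rat apple peach]
  6. access lime: MISS. Cache (LRU->MRU): [rat apple peach lime]
  7. access pear: MISS. Cache (LRU->MRU): [rat apple peach lime pear]
  8. access peach: HIT. Cache (LRU->MRU): [rat apple lime pear peach]
  9. access pear: HIT. Cache (LRU->MRU): [rat apple lime peach pear]
  10. access apple: HIT. Cache (LRU->MRU): [rat lime peach pear apple]
  11. access pear: HIT. Cache (LRU->MRU): [rat lime peach apple pear]
  12. access peach: HIT. Cache (LRU->MRU): [rat lime apple pear peach]
  13. access pear: HIT. Cache (LRU->MRU): [rat lime apple peach pear]
  14. access jay: MISS. Cache (LRU->MRU): [rat lime apple peach pear jay]
  15. access jay: HIT. Cache (LRU->MRU): [rat lime apple peach pear jay]
  16. access jay: HIT. Cache (LRU->MRU): [rat lime apple peach pear jay]
  17. access jay: HIT. Cache (LRU->MRU): [rat lime apple peach pear jay]
  18. access pear: HIT. Cache (LRU->MRU): [rat lime apple peach jay pear]
  19. access pear: HIT. Cache (LRU->MRU): [rat lime apple peach jay pear]
  20. access pear: HIT. Cache (LRU->MRU): [rat lime apple peach jay pear]
  21. access lime: HIT. Cache (LRU->MRU): [rat apple peach jay pear lime]
  22. access lime: HIT. Cache (LRU->MRU): [rat apple peach jay pear lime]
  23. access pear: HIT. Cache (LRU->MRU): [rat apple peach jay lime pear]
  24. access lime: HIT. Cache (LRU->MRU): [rat apple peach jay pear lime]
  25. access yak: MISS. Cache (LRU->MRU): [rat apple peach jay pear lime yak]
  26. access cat: MISS, evict rat. Cache (LRU->MRU): [apple peach jay pear lime yak cat]
  27. access lime: HIT. Cache (LRU->MRU): [apple peach jay pear yak cat lime]
  28. access lime: HIT. Cache (LRU->MRU): [apple peach jay pear yak cat lime]
  29. access jay: HIT. Cache (LRU->MRU): [apple peach pear yak cat lime jay]
  30. access cat: HIT. Cache (LRU->MRU): [apple peach pear yak lime jay cat]
Total: 22 hits, 8 misses, 1 evictions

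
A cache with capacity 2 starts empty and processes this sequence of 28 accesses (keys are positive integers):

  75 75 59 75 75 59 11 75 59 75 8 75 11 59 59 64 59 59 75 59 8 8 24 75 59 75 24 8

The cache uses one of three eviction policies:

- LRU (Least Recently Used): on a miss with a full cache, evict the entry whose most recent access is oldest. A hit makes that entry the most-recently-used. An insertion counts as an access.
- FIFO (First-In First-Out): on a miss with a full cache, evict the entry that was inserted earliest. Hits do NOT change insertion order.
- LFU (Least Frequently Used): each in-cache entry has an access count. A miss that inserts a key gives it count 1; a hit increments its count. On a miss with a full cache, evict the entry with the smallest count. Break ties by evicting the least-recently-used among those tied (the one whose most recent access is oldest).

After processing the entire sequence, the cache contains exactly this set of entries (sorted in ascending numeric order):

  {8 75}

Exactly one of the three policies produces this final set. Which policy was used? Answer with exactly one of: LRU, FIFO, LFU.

Simulating under each policy and comparing final sets:
  LRU: final set = {8 24} -> differs
  FIFO: final set = {8 24} -> differs
  LFU: final set = {8 75} -> MATCHES target
Only LFU produces the target set.

Answer: LFU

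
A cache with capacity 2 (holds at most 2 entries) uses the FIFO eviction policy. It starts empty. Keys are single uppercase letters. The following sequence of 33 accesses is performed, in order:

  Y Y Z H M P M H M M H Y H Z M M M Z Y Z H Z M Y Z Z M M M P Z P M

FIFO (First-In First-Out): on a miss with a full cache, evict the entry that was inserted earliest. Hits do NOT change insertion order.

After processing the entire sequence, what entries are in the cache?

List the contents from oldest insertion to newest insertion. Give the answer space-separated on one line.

FIFO simulation (capacity=2):
  1. access Y: MISS. Cache (old->new): [Y]
  2. access Y: HIT. Cache (old->new): [Y]
  3. access Z: MISS. Cache (old->new): [Y Z]
  4. access H: MISS, evict Y. Cache (old->new): [Z H]
  5. access M: MISS, evict Z. Cache (old->new): [H M]
  6. access P: MISS, evict H. Cache (old->new): [M P]
  7. access M: HIT. Cache (old->new): [M P]
  8. access H: MISS, evict M. Cache (old->new): [P H]
  9. access M: MISS, evict P. Cache (old->new): [H M]
  10. access M: HIT. Cache (old->new): [H M]
  11. access H: HIT. Cache (old->new): [H M]
  12. access Y: MISS, evict H. Cache (old->new): [M Y]
  13. access H: MISS, evict M. Cache (old->new): [Y H]
  14. access Z: MISS, evict Y. Cache (old->new): [H Z]
  15. access M: MISS, evict H. Cache (old->new): [Z M]
  16. access M: HIT. Cache (old->new): [Z M]
  17. access M: HIT. Cache (old->new): [Z M]
  18. access Z: HIT. Cache (old->new): [Z M]
  19. access Y: MISS, evict Z. Cache (old->new): [M Y]
  20. access Z: MISS, evict M. Cache (old->new): [Y Z]
  21. access H: MISS, evict Y. Cache (old->new): [Z H]
  22. access Z: HIT. Cache (old->new): [Z H]
  23. access M: MISS, evict Z. Cache (old->new): [H M]
  24. access Y: MISS, evict H. Cache (old->new): [M Y]
  25. access Z: MISS, evict M. Cache (old->new): [Y Z]
  26. access Z: HIT. Cache (old->new): [Y Z]
  27. access M: MISS, evict Y. Cache (old->new): [Z M]
  28. access M: HIT. Cache (old->new): [Z M]
  29. access M: HIT. Cache (old->new): [Z M]
  30. access P: MISS, evict Z. Cache (old->new): [M P]
  31. access Z: MISS, evict M. Cache (old->new): [P Z]
  32. access P: HIT. Cache (old->new): [P Z]
  33. access M: MISS, evict P. Cache (old->new): [Z M]
Total: 12 hits, 21 misses, 19 evictions

Answer: Z M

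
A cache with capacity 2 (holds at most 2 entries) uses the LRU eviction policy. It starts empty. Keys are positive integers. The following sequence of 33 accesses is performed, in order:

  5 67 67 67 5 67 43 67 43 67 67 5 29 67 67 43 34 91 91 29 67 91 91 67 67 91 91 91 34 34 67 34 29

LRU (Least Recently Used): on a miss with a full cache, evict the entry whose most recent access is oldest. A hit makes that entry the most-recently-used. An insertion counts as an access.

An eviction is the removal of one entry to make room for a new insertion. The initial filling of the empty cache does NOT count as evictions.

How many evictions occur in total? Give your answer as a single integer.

LRU simulation (capacity=2):
  1. access 5: MISS. Cache (LRU->MRU): [5]
  2. access 67: MISS. Cache (LRU->MRU): [5 67]
  3. access 67: HIT. Cache (LRU->MRU): [5 67]
  4. access 67: HIT. Cache (LRU->MRU): [5 67]
  5. access 5: HIT. Cache (LRU->MRU): [67 5]
  6. access 67: HIT. Cache (LRU->MRU): [5 67]
  7. access 43: MISS, evict 5. Cache (LRU->MRU): [67 43]
  8. access 67: HIT. Cache (LRU->MRU): [43 67]
  9. access 43: HIT. Cache (LRU->MRU): [67 43]
  10. access 67: HIT. Cache (LRU->MRU): [43 67]
  11. access 67: HIT. Cache (LRU->MRU): [43 67]
  12. access 5: MISS, evict 43. Cache (LRU->MRU): [67 5]
  13. access 29: MISS, evict 67. Cache (LRU->MRU): [5 29]
  14. access 67: MISS, evict 5. Cache (LRU->MRU): [29 67]
  15. access 67: HIT. Cache (LRU->MRU): [29 67]
  16. access 43: MISS, evict 29. Cache (LRU->MRU): [67 43]
  17. access 34: MISS, evict 67. Cache (LRU->MRU): [43 34]
  18. access 91: MISS, evict 43. Cache (LRU->MRU): [34 91]
  19. access 91: HIT. Cache (LRU->MRU): [34 91]
  20. access 29: MISS, evict 34. Cache (LRU->MRU): [91 29]
  21. access 67: MISS, evict 91. Cache (LRU->MRU): [29 67]
  22. access 91: MISS, evict 29. Cache (LRU->MRU): [67 91]
  23. access 91: HIT. Cache (LRU->MRU): [67 91]
  24. access 67: HIT. Cache (LRU->MRU): [91 67]
  25. access 67: HIT. Cache (LRU->MRU): [91 67]
  26. access 91: HIT. Cache (LRU->MRU): [67 91]
  27. access 91: HIT. Cache (LRU->MRU): [67 91]
  28. access 91: HIT. Cache (LRU->MRU): [67 91]
  29. access 34: MISS, evict 67. Cache (LRU->MRU): [91 34]
  30. access 34: HIT. Cache (LRU->MRU): [91 34]
  31. access 67: MISS, evict 91. Cache (LRU->MRU): [34 67]
  32. access 34: HIT. Cache (LRU->MRU): [67 34]
  33. access 29: MISS, evict 67. Cache (LRU->MRU): [34 29]
Total: 18 hits, 15 misses, 13 evictions

Answer: 13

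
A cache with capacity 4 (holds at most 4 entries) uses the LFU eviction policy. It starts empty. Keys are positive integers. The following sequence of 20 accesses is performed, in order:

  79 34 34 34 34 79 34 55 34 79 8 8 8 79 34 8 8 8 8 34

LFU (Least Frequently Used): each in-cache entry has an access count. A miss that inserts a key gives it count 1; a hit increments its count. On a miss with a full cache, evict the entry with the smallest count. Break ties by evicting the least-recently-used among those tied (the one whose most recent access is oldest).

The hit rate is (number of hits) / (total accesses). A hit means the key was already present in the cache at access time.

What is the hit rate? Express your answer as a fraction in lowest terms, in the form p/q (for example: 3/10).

LFU simulation (capacity=4):
  1. access 79: MISS. Cache: [79(c=1)]
  2. access 34: MISS. Cache: [79(c=1) 34(c=1)]
  3. access 34: HIT, count now 2. Cache: [79(c=1) 34(c=2)]
  4. access 34: HIT, count now 3. Cache: [79(c=1) 34(c=3)]
  5. access 34: HIT, count now 4. Cache: [79(c=1) 34(c=4)]
  6. access 79: HIT, count now 2. Cache: [79(c=2) 34(c=4)]
  7. access 34: HIT, count now 5. Cache: [79(c=2) 34(c=5)]
  8. access 55: MISS. Cache: [55(c=1) 79(c=2) 34(c=5)]
  9. access 34: HIT, count now 6. Cache: [55(c=1) 79(c=2) 34(c=6)]
  10. access 79: HIT, count now 3. Cache: [55(c=1) 79(c=3) 34(c=6)]
  11. access 8: MISS. Cache: [55(c=1) 8(c=1) 79(c=3) 34(c=6)]
  12. access 8: HIT, count now 2. Cache: [55(c=1) 8(c=2) 79(c=3) 34(c=6)]
  13. access 8: HIT, count now 3. Cache: [55(c=1) 79(c=3) 8(c=3) 34(c=6)]
  14. access 79: HIT, count now 4. Cache: [55(c=1) 8(c=3) 79(c=4) 34(c=6)]
  15. access 34: HIT, count now 7. Cache: [55(c=1) 8(c=3) 79(c=4) 34(c=7)]
  16. access 8: HIT, count now 4. Cache: [55(c=1) 79(c=4) 8(c=4) 34(c=7)]
  17. access 8: HIT, count now 5. Cache: [55(c=1) 79(c=4) 8(c=5) 34(c=7)]
  18. access 8: HIT, count now 6. Cache: [55(c=1) 79(c=4) 8(c=6) 34(c=7)]
  19. access 8: HIT, count now 7. Cache: [55(c=1) 79(c=4) 34(c=7) 8(c=7)]
  20. access 34: HIT, count now 8. Cache: [55(c=1) 79(c=4) 8(c=7) 34(c=8)]
Total: 16 hits, 4 misses, 0 evictions

Hit rate = 16/20 = 4/5

Answer: 4/5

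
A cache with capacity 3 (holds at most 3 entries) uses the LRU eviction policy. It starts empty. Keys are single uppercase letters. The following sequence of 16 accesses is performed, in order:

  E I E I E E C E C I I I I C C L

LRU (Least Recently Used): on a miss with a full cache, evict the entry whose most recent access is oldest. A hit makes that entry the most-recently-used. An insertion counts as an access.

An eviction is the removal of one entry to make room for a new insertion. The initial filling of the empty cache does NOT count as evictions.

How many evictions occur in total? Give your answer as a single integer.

LRU simulation (capacity=3):
  1. access E: MISS. Cache (LRU->MRU): [E]
  2. access I: MISS. Cache (LRU->MRU): [E I]
  3. access E: HIT. Cache (LRU->MRU): [I E]
  4. access I: HIT. Cache (LRU->MRU): [E I]
  5. access E: HIT. Cache (LRU->MRU): [I E]
  6. access E: HIT. Cache (LRU->MRU): [I E]
  7. access C: MISS. Cache (LRU->MRU): [I E C]
  8. access E: HIT. Cache (LRU->MRU): [I C E]
  9. access C: HIT. Cache (LRU->MRU): [I E C]
  10. access I: HIT. Cache (LRU->MRU): [E C I]
  11. access I: HIT. Cache (LRU->MRU): [E C I]
  12. access I: HIT. Cache (LRU->MRU): [E C I]
  13. access I: HIT. Cache (LRU->MRU): [E C I]
  14. access C: HIT. Cache (LRU->MRU): [E I C]
  15. access C: HIT. Cache (LRU->MRU): [E I C]
  16. access L: MISS, evict E. Cache (LRU->MRU): [I C L]
Total: 12 hits, 4 misses, 1 evictions

Answer: 1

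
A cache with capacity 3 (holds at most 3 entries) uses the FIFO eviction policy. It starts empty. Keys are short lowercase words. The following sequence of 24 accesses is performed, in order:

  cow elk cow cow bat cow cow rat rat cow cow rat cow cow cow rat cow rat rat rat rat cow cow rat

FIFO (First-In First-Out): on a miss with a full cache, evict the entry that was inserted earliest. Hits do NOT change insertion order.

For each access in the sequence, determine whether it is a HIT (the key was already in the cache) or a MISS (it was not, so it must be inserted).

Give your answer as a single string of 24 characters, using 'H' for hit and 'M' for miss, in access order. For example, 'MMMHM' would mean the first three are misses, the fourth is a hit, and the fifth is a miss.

FIFO simulation (capacity=3):
  1. access cow: MISS. Cache (old->new): [cow]
  2. access elk: MISS. Cache (old->new): [cow elk]
  3. access cow: HIT. Cache (old->new): [cow elk]
  4. access cow: HIT. Cache (old->new): [cow elk]
  5. access bat: MISS. Cache (old->new): [cow elk bat]
  6. access cow: HIT. Cache (old->new): [cow elk bat]
  7. access cow: HIT. Cache (old->new): [cow elk bat]
  8. access rat: MISS, evict cow. Cache (old->new): [elk bat rat]
  9. access rat: HIT. Cache (old->new): [elk bat rat]
  10. access cow: MISS, evict elk. Cache (old->new): [bat rat cow]
  11. access cow: HIT. Cache (old->new): [bat rat cow]
  12. access rat: HIT. Cache (old->new): [bat rat cow]
  13. access cow: HIT. Cache (old->new): [bat rat cow]
  14. access cow: HIT. Cache (old->new): [bat rat cow]
  15. access cow: HIT. Cache (old->new): [bat rat cow]
  16. access rat: HIT. Cache (old->new): [bat rat cow]
  17. access cow: HIT. Cache (old->new): [bat rat cow]
  18. access rat: HIT. Cache (old->new): [bat rat cow]
  19. access rat: HIT. Cache (old->new): [bat rat cow]
  20. access rat: HIT. Cache (old->new): [bat rat cow]
  21. access rat: HIT. Cache (old->new): [bat rat cow]
  22. access cow: HIT. Cache (old->new): [bat rat cow]
  23. access cow: HIT. Cache (old->new): [bat rat cow]
  24. access rat: HIT. Cache (old->new): [bat rat cow]
Total: 19 hits, 5 misses, 2 evictions

Answer: MMHHMHHMHMHHHHHHHHHHHHHH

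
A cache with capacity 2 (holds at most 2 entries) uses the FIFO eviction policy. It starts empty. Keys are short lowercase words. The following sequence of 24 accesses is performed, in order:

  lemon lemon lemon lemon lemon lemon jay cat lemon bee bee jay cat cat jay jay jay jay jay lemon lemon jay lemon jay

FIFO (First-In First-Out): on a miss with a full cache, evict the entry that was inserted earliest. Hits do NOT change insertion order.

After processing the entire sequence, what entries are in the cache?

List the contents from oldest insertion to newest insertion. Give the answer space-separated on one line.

FIFO simulation (capacity=2):
  1. access lemon: MISS. Cache (old->new): [lemon]
  2. access lemon: HIT. Cache (old->new): [lemon]
  3. access lemon: HIT. Cache (old->new): [lemon]
  4. access lemon: HIT. Cache (old->new): [lemon]
  5. access lemon: HIT. Cache (old->new): [lemon]
  6. access lemon: HIT. Cache (old->new): [lemon]
  7. access jay: MISS. Cache (old->new): [lemon jay]
  8. access cat: MISS, evict lemon. Cache (old->new): [jay cat]
  9. access lemon: MISS, evict jay. Cache (old->new): [cat lemon]
  10. access bee: MISS, evict cat. Cache (old->new): [lemon bee]
  11. access bee: HIT. Cache (old->new): [lemon bee]
  12. access jay: MISS, evict lemon. Cache (old->new): [bee jay]
  13. access cat: MISS, evict bee. Cache (old->new): [jay cat]
  14. access cat: HIT. Cache (old->new): [jay cat]
  15. access jay: HIT. Cache (old->new): [jay cat]
  16. access jay: HIT. Cache (old->new): [jay cat]
  17. access jay: HIT. Cache (old->new): [jay cat]
  18. access jay: HIT. Cache (old->new): [jay cat]
  19. access jay: HIT. Cache (old->new): [jay cat]
  20. access lemon: MISS, evict jay. Cache (old->new): [cat lemon]
  21. access lemon: HIT. Cache (old->new): [cat lemon]
  22. access jay: MISS, evict cat. Cache (old->new): [lemon jay]
  23. access lemon: HIT. Cache (old->new): [lemon jay]
  24. access jay: HIT. Cache (old->new): [lemon jay]
Total: 15 hits, 9 misses, 7 evictions

Answer: lemon jay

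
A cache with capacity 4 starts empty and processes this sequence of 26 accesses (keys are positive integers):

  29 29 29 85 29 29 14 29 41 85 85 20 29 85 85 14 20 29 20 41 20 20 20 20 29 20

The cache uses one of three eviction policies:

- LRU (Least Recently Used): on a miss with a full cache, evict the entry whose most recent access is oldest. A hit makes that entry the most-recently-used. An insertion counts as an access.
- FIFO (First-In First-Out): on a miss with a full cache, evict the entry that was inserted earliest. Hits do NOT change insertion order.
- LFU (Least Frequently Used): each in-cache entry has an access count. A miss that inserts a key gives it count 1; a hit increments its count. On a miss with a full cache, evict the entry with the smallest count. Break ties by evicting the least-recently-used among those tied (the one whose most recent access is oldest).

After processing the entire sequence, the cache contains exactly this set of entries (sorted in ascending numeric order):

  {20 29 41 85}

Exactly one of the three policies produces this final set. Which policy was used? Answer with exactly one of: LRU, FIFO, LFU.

Simulating under each policy and comparing final sets:
  LRU: final set = {14 20 29 41} -> differs
  FIFO: final set = {14 20 29 41} -> differs
  LFU: final set = {20 29 41 85} -> MATCHES target
Only LFU produces the target set.

Answer: LFU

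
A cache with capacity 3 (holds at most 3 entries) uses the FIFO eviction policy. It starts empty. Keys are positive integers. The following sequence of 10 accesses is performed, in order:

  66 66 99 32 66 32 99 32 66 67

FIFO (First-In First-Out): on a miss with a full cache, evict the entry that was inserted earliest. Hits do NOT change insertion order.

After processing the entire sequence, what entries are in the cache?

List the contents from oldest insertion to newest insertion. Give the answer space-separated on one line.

FIFO simulation (capacity=3):
  1. access 66: MISS. Cache (old->new): [66]
  2. access 66: HIT. Cache (old->new): [66]
  3. access 99: MISS. Cache (old->new): [66 99]
  4. access 32: MISS. Cache (old->new): [66 99 32]
  5. access 66: HIT. Cache (old->new): [66 99 32]
  6. access 32: HIT. Cache (old->new): [66 99 32]
  7. access 99: HIT. Cache (old->new): [66 99 32]
  8. access 32: HIT. Cache (old->new): [66 99 32]
  9. access 66: HIT. Cache (old->new): [66 99 32]
  10. access 67: MISS, evict 66. Cache (old->new): [99 32 67]
Total: 6 hits, 4 misses, 1 evictions

Answer: 99 32 67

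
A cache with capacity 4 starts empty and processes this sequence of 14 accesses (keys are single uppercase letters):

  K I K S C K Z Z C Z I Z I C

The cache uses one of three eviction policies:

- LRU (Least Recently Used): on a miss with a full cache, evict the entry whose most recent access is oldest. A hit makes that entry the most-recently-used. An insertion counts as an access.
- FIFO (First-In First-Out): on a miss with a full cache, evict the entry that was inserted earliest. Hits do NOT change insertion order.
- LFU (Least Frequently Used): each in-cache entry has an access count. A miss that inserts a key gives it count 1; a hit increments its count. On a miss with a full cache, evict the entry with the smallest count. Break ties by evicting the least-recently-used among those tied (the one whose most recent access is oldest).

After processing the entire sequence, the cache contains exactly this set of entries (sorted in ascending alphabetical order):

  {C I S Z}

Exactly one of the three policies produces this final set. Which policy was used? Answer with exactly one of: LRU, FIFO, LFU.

Answer: FIFO

Derivation:
Simulating under each policy and comparing final sets:
  LRU: final set = {C I K Z} -> differs
  FIFO: final set = {C I S Z} -> MATCHES target
  LFU: final set = {C I K Z} -> differs
Only FIFO produces the target set.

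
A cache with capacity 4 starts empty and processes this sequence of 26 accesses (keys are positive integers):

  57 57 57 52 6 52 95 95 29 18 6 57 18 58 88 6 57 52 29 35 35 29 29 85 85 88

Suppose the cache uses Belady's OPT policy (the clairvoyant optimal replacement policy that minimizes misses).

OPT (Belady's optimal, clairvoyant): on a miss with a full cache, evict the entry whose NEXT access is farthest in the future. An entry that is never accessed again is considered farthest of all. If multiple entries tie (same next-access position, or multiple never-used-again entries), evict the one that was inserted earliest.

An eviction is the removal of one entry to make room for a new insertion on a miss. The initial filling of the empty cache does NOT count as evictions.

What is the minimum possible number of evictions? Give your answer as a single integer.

Answer: 7

Derivation:
OPT (Belady) simulation (capacity=4):
  1. access 57: MISS. Cache: [57]
  2. access 57: HIT. Next use of 57: step 3. Cache: [57]
  3. access 57: HIT. Next use of 57: step 12. Cache: [57]
  4. access 52: MISS. Cache: [57 52]
  5. access 6: MISS. Cache: [57 52 6]
  6. access 52: HIT. Next use of 52: step 18. Cache: [57 52 6]
  7. access 95: MISS. Cache: [57 52 6 95]
  8. access 95: HIT. Next use of 95: never. Cache: [57 52 6 95]
  9. access 29: MISS, evict 95 (next use: never). Cache: [57 52 6 29]
  10. access 18: MISS, evict 29 (next use: step 19). Cache: [57 52 6 18]
  11. access 6: HIT. Next use of 6: step 16. Cache: [57 52 6 18]
  12. access 57: HIT. Next use of 57: step 17. Cache: [57 52 6 18]
  13. access 18: HIT. Next use of 18: never. Cache: [57 52 6 18]
  14. access 58: MISS, evict 18 (next use: never). Cache: [57 52 6 58]
  15. access 88: MISS, evict 58 (next use: never). Cache: [57 52 6 88]
  16. access 6: HIT. Next use of 6: never. Cache: [57 52 6 88]
  17. access 57: HIT. Next use of 57: never. Cache: [57 52 6 88]
  18. access 52: HIT. Next use of 52: never. Cache: [57 52 6 88]
  19. access 29: MISS, evict 57 (next use: never). Cache: [52 6 88 29]
  20. access 35: MISS, evict 52 (next use: never). Cache: [6 88 29 35]
  21. access 35: HIT. Next use of 35: never. Cache: [6 88 29 35]
  22. access 29: HIT. Next use of 29: step 23. Cache: [6 88 29 35]
  23. access 29: HIT. Next use of 29: never. Cache: [6 88 29 35]
  24. access 85: MISS, evict 6 (next use: never). Cache: [88 29 35 85]
  25. access 85: HIT. Next use of 85: never. Cache: [88 29 35 85]
  26. access 88: HIT. Next use of 88: never. Cache: [88 29 35 85]
Total: 15 hits, 11 misses, 7 evictions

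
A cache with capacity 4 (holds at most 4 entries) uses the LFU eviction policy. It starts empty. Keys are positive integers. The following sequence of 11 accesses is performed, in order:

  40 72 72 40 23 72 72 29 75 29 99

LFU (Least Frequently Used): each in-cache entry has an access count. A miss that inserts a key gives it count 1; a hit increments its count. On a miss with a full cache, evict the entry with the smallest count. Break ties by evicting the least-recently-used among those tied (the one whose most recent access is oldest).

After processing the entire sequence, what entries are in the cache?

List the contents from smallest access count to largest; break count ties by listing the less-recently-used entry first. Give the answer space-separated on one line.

LFU simulation (capacity=4):
  1. access 40: MISS. Cache: [40(c=1)]
  2. access 72: MISS. Cache: [40(c=1) 72(c=1)]
  3. access 72: HIT, count now 2. Cache: [40(c=1) 72(c=2)]
  4. access 40: HIT, count now 2. Cache: [72(c=2) 40(c=2)]
  5. access 23: MISS. Cache: [23(c=1) 72(c=2) 40(c=2)]
  6. access 72: HIT, count now 3. Cache: [23(c=1) 40(c=2) 72(c=3)]
  7. access 72: HIT, count now 4. Cache: [23(c=1) 40(c=2) 72(c=4)]
  8. access 29: MISS. Cache: [23(c=1) 29(c=1) 40(c=2) 72(c=4)]
  9. access 75: MISS, evict 23(c=1). Cache: [29(c=1) 75(c=1) 40(c=2) 72(c=4)]
  10. access 29: HIT, count now 2. Cache: [75(c=1) 40(c=2) 29(c=2) 72(c=4)]
  11. access 99: MISS, evict 75(c=1). Cache: [99(c=1) 40(c=2) 29(c=2) 72(c=4)]
Total: 5 hits, 6 misses, 2 evictions

Answer: 99 40 29 72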